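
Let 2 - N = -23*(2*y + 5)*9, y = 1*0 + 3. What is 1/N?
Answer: 1/2279 ≈ 0.00043879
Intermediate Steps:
y = 3 (y = 0 + 3 = 3)
N = 2279 (N = 2 - (-23*(2*3 + 5))*9 = 2 - (-23*(6 + 5))*9 = 2 - (-23*11)*9 = 2 - (-253)*9 = 2 - 1*(-2277) = 2 + 2277 = 2279)
1/N = 1/2279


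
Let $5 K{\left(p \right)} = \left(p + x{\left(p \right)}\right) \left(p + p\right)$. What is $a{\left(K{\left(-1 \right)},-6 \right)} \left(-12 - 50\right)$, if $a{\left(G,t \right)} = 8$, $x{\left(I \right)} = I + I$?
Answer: $-496$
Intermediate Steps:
$x{\left(I \right)} = 2 I$
$K{\left(p \right)} = \frac{6 p^{2}}{5}$ ($K{\left(p \right)} = \frac{\left(p + 2 p\right) \left(p + p\right)}{5} = \frac{3 p 2 p}{5} = \frac{6 p^{2}}{5}$)
$a{\left(K{\left(-1 \right)},-6 \right)} \left(-12 - 50\right) = 8 \left(-12 - 50\right) = 8 \left(-62\right) = -496$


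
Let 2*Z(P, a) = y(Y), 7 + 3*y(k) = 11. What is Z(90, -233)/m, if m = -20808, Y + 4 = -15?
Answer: -1/31212 ≈ -3.2039e-5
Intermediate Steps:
Y = -19 (Y = -4 - 15 = -19)
y(k) = 4/3 (y(k) = -7/3 + (1/3)*11 = -7/3 + 11/3 = 4/3)
Z(P, a) = 2/3 (Z(P, a) = (1/2)*(4/3) = 2/3)
Z(90, -233)/m = (2/3)/(-20808) = (2/3)*(-1/20808) = -1/31212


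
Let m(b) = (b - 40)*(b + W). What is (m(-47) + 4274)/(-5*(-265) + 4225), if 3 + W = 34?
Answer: 2833/2775 ≈ 1.0209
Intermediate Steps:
W = 31 (W = -3 + 34 = 31)
m(b) = (-40 + b)*(31 + b) (m(b) = (b - 40)*(b + 31) = (-40 + b)*(31 + b))
(m(-47) + 4274)/(-5*(-265) + 4225) = ((-1240 + (-47)**2 - 9*(-47)) + 4274)/(-5*(-265) + 4225) = ((-1240 + 2209 + 423) + 4274)/(1325 + 4225) = (1392 + 4274)/5550 = 5666*(1/5550) = 2833/2775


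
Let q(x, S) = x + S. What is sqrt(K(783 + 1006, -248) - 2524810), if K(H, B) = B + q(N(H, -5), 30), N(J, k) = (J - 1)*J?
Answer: 6*sqrt(18714) ≈ 820.79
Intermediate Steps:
N(J, k) = J*(-1 + J) (N(J, k) = (-1 + J)*J = J*(-1 + J))
q(x, S) = S + x
K(H, B) = 30 + B + H*(-1 + H) (K(H, B) = B + (30 + H*(-1 + H)) = 30 + B + H*(-1 + H))
sqrt(K(783 + 1006, -248) - 2524810) = sqrt((30 - 248 + (783 + 1006)*(-1 + (783 + 1006))) - 2524810) = sqrt((30 - 248 + 1789*(-1 + 1789)) - 2524810) = sqrt((30 - 248 + 1789*1788) - 2524810) = sqrt((30 - 248 + 3198732) - 2524810) = sqrt(3198514 - 2524810) = sqrt(673704) = 6*sqrt(18714)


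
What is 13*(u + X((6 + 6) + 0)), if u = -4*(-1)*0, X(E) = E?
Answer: 156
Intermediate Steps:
u = 0 (u = 4*0 = 0)
13*(u + X((6 + 6) + 0)) = 13*(0 + ((6 + 6) + 0)) = 13*(0 + (12 + 0)) = 13*(0 + 12) = 13*12 = 156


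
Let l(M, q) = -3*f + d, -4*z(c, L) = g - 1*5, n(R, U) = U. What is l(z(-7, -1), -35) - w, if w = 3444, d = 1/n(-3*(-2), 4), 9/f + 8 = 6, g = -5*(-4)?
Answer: -13721/4 ≈ -3430.3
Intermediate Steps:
g = 20
f = -9/2 (f = 9/(-8 + 6) = 9/(-2) = 9*(-½) = -9/2 ≈ -4.5000)
z(c, L) = -15/4 (z(c, L) = -(20 - 1*5)/4 = -(20 - 5)/4 = -¼*15 = -15/4)
d = ¼ (d = 1/4 = ¼ ≈ 0.25000)
l(M, q) = 55/4 (l(M, q) = -3*(-9/2) + ¼ = 27/2 + ¼ = 55/4)
l(z(-7, -1), -35) - w = 55/4 - 1*3444 = 55/4 - 3444 = -13721/4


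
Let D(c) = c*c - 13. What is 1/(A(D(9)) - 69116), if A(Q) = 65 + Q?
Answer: -1/68983 ≈ -1.4496e-5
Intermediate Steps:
D(c) = -13 + c**2 (D(c) = c**2 - 13 = -13 + c**2)
1/(A(D(9)) - 69116) = 1/((65 + (-13 + 9**2)) - 69116) = 1/((65 + (-13 + 81)) - 69116) = 1/((65 + 68) - 69116) = 1/(133 - 69116) = 1/(-68983) = -1/68983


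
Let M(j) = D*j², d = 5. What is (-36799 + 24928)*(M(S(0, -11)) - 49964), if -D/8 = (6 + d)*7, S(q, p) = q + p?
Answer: 1477939500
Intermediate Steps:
S(q, p) = p + q
D = -616 (D = -8*(6 + 5)*7 = -88*7 = -8*77 = -616)
M(j) = -616*j²
(-36799 + 24928)*(M(S(0, -11)) - 49964) = (-36799 + 24928)*(-616*(-11 + 0)² - 49964) = -11871*(-616*(-11)² - 49964) = -11871*(-616*121 - 49964) = -11871*(-74536 - 49964) = -11871*(-124500) = 1477939500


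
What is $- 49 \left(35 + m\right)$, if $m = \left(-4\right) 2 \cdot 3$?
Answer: $-539$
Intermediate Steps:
$m = -24$ ($m = \left(-8\right) 3 = -24$)
$- 49 \left(35 + m\right) = - 49 \left(35 - 24\right) = \left(-49\right) 11 = -539$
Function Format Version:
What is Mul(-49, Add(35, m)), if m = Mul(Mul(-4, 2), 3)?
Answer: -539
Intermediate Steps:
m = -24 (m = Mul(-8, 3) = -24)
Mul(-49, Add(35, m)) = Mul(-49, Add(35, -24)) = Mul(-49, 11) = -539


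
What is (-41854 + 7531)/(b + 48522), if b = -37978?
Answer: -34323/10544 ≈ -3.2552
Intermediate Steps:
(-41854 + 7531)/(b + 48522) = (-41854 + 7531)/(-37978 + 48522) = -34323/10544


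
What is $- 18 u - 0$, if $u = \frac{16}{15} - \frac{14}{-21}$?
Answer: $- \frac{156}{5} \approx -31.2$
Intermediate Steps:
$u = \frac{26}{15}$ ($u = 16 \cdot \frac{1}{15} - - \frac{2}{3} = \frac{16}{15} + \frac{2}{3} = \frac{26}{15} \approx 1.7333$)
$- 18 u - 0 = \left(-18\right) \frac{26}{15} - 0 = - \frac{156}{5} + 0 = - \frac{156}{5}$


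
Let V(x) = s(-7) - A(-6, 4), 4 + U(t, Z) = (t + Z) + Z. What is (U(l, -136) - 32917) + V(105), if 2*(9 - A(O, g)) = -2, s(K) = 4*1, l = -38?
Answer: -33237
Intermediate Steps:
s(K) = 4
A(O, g) = 10 (A(O, g) = 9 - ½*(-2) = 9 + 1 = 10)
U(t, Z) = -4 + t + 2*Z (U(t, Z) = -4 + ((t + Z) + Z) = -4 + ((Z + t) + Z) = -4 + (t + 2*Z) = -4 + t + 2*Z)
V(x) = -6 (V(x) = 4 - 1*10 = 4 - 10 = -6)
(U(l, -136) - 32917) + V(105) = ((-4 - 38 + 2*(-136)) - 32917) - 6 = ((-4 - 38 - 272) - 32917) - 6 = (-314 - 32917) - 6 = -33231 - 6 = -33237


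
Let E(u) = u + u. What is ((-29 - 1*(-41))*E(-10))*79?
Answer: -18960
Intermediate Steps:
E(u) = 2*u
((-29 - 1*(-41))*E(-10))*79 = ((-29 - 1*(-41))*(2*(-10)))*79 = ((-29 + 41)*(-20))*79 = (12*(-20))*79 = -240*79 = -18960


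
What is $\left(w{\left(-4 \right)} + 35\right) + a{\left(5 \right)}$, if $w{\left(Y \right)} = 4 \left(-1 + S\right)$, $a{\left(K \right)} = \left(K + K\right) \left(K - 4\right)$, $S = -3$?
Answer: $29$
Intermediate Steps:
$a{\left(K \right)} = 2 K \left(-4 + K\right)$
$w{\left(Y \right)} = -16$ ($w{\left(Y \right)} = 4 \left(-1 - 3\right) = 4 \left(-4\right) = -16$)
$\left(w{\left(-4 \right)} + 35\right) + a{\left(5 \right)} = \left(-16 + 35\right) + 2 \cdot 5 \left(-4 + 5\right) = 19 + 2 \cdot 5 \cdot 1 = 19 + 10 = 29$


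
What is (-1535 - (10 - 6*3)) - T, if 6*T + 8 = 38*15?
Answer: -4862/3 ≈ -1620.7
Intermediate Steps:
T = 281/3 (T = -4/3 + (38*15)/6 = -4/3 + (⅙)*570 = -4/3 + 95 = 281/3 ≈ 93.667)
(-1535 - (10 - 6*3)) - T = (-1535 - (10 - 6*3)) - 1*281/3 = (-1535 - (10 - 18)) - 281/3 = (-1535 - 1*(-8)) - 281/3 = (-1535 + 8) - 281/3 = -1527 - 281/3 = -4862/3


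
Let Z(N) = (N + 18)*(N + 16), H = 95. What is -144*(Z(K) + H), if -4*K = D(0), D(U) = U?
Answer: -55152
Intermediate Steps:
K = 0 (K = -¼*0 = 0)
Z(N) = (16 + N)*(18 + N) (Z(N) = (18 + N)*(16 + N) = (16 + N)*(18 + N))
-144*(Z(K) + H) = -144*((288 + 0² + 34*0) + 95) = -144*((288 + 0 + 0) + 95) = -144*(288 + 95) = -144*383 = -55152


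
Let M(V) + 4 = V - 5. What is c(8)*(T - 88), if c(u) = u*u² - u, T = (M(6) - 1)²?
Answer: -36288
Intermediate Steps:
M(V) = -9 + V (M(V) = -4 + (V - 5) = -4 + (-5 + V) = -9 + V)
T = 16 (T = ((-9 + 6) - 1)² = (-3 - 1)² = (-4)² = 16)
c(u) = u³ - u
c(8)*(T - 88) = (8³ - 1*8)*(16 - 88) = (512 - 8)*(-72) = 504*(-72) = -36288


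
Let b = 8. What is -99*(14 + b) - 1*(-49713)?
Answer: 47535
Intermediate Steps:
-99*(14 + b) - 1*(-49713) = -99*(14 + 8) - 1*(-49713) = -99*22 + 49713 = -2178 + 49713 = 47535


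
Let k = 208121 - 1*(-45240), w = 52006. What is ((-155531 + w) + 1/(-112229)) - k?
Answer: -40052958895/112229 ≈ -3.5689e+5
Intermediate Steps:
k = 253361 (k = 208121 + 45240 = 253361)
((-155531 + w) + 1/(-112229)) - k = ((-155531 + 52006) + 1/(-112229)) - 1*253361 = (-103525 - 1/112229) - 253361 = -11618507226/112229 - 253361 = -40052958895/112229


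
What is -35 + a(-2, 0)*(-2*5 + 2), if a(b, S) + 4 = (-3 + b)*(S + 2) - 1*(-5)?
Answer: 37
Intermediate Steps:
a(b, S) = 1 + (-3 + b)*(2 + S) (a(b, S) = -4 + ((-3 + b)*(S + 2) - 1*(-5)) = -4 + ((-3 + b)*(2 + S) + 5) = -4 + (5 + (-3 + b)*(2 + S)) = 1 + (-3 + b)*(2 + S))
-35 + a(-2, 0)*(-2*5 + 2) = -35 + (-5 - 3*0 + 2*(-2) + 0*(-2))*(-2*5 + 2) = -35 + (-5 + 0 - 4 + 0)*(-10 + 2) = -35 - 9*(-8) = -35 + 72 = 37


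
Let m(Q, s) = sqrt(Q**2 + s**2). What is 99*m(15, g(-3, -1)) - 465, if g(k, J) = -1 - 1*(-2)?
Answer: -465 + 99*sqrt(226) ≈ 1023.3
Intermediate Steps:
g(k, J) = 1 (g(k, J) = -1 + 2 = 1)
99*m(15, g(-3, -1)) - 465 = 99*sqrt(15**2 + 1**2) - 465 = 99*sqrt(225 + 1) - 465 = 99*sqrt(226) - 465 = -465 + 99*sqrt(226)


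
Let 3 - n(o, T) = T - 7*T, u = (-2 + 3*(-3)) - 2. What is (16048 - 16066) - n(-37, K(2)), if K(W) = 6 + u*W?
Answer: 99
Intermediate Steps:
u = -13 (u = (-2 - 9) - 2 = -11 - 2 = -13)
K(W) = 6 - 13*W
n(o, T) = 3 + 6*T (n(o, T) = 3 - (T - 7*T) = 3 - (-6)*T = 3 + 6*T)
(16048 - 16066) - n(-37, K(2)) = (16048 - 16066) - (3 + 6*(6 - 13*2)) = -18 - (3 + 6*(6 - 26)) = -18 - (3 + 6*(-20)) = -18 - (3 - 120) = -18 - 1*(-117) = -18 + 117 = 99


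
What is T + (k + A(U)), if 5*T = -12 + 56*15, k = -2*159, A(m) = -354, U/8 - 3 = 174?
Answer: -2532/5 ≈ -506.40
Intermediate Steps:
U = 1416 (U = 24 + 8*174 = 24 + 1392 = 1416)
k = -318
T = 828/5 (T = (-12 + 56*15)/5 = (-12 + 840)/5 = (1/5)*828 = 828/5 ≈ 165.60)
T + (k + A(U)) = 828/5 + (-318 - 354) = 828/5 - 672 = -2532/5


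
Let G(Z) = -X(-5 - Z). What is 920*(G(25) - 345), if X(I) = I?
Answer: -289800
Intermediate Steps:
G(Z) = 5 + Z (G(Z) = -(-5 - Z) = 5 + Z)
920*(G(25) - 345) = 920*((5 + 25) - 345) = 920*(30 - 345) = 920*(-315) = -289800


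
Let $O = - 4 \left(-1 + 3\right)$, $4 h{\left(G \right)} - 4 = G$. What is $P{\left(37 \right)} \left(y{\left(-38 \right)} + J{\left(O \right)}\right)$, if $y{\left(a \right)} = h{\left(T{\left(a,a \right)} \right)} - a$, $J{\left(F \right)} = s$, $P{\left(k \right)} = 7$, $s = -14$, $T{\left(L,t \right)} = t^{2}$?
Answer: $2702$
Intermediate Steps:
$h{\left(G \right)} = 1 + \frac{G}{4}$
$O = -8$ ($O = \left(-4\right) 2 = -8$)
$J{\left(F \right)} = -14$
$y{\left(a \right)} = 1 - a + \frac{a^{2}}{4}$ ($y{\left(a \right)} = \left(1 + \frac{a^{2}}{4}\right) - a = 1 - a + \frac{a^{2}}{4}$)
$P{\left(37 \right)} \left(y{\left(-38 \right)} + J{\left(O \right)}\right) = 7 \left(\left(1 - -38 + \frac{\left(-38\right)^{2}}{4}\right) - 14\right) = 7 \left(\left(1 + 38 + \frac{1}{4} \cdot 1444\right) - 14\right) = 7 \left(\left(1 + 38 + 361\right) - 14\right) = 7 \left(400 - 14\right) = 7 \cdot 386 = 2702$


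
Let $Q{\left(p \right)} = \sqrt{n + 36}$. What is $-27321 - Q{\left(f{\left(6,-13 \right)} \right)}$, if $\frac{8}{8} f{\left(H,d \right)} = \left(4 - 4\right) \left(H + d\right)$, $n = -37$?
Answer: $-27321 - i \approx -27321.0 - 1.0 i$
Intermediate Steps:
$f{\left(H,d \right)} = 0$ ($f{\left(H,d \right)} = \left(4 - 4\right) \left(H + d\right) = 0 \left(H + d\right) = 0$)
$Q{\left(p \right)} = i$ ($Q{\left(p \right)} = \sqrt{-37 + 36} = \sqrt{-1} = i$)
$-27321 - Q{\left(f{\left(6,-13 \right)} \right)} = -27321 - i$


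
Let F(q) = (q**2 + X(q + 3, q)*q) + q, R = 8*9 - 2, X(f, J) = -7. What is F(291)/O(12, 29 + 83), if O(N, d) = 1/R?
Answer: 5805450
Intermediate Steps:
R = 70 (R = 72 - 2 = 70)
O(N, d) = 1/70
F(q) = q**2 - 6*q (F(q) = (q**2 - 7*q) + q = q**2 - 6*q)
F(291)/O(12, 29 + 83) = (291*(-6 + 291))/(1/70) = (291*285)*70 = 82935*70 = 5805450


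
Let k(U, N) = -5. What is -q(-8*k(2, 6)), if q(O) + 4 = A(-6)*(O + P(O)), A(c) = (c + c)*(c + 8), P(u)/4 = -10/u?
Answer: 940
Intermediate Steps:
P(u) = -40/u (P(u) = 4*(-10/u) = -40/u)
A(c) = 2*c*(8 + c) (A(c) = (2*c)*(8 + c) = 2*c*(8 + c))
q(O) = -4 - 24*O + 960/O (q(O) = -4 + (2*(-6)*(8 - 6))*(O - 40/O) = -4 + (2*(-6)*2)*(O - 40/O) = -4 - 24*(O - 40/O) = -4 + (-24*O + 960/O) = -4 - 24*O + 960/O)
-q(-8*k(2, 6)) = -(-4 - (-192)*(-5) + 960/((-8*(-5)))) = -(-4 - 24*40 + 960/40) = -(-4 - 960 + 960*(1/40)) = -(-4 - 960 + 24) = -1*(-940) = 940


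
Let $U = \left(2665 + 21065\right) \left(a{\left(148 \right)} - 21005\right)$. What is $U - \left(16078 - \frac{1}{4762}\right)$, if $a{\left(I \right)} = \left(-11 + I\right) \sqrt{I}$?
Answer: $- \frac{2373689034735}{4762} + 6502020 \sqrt{37} \approx -4.5891 \cdot 10^{8}$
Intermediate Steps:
$a{\left(I \right)} = \sqrt{I} \left(-11 + I\right)$
$U = -498448650 + 6502020 \sqrt{37}$ ($U = \left(2665 + 21065\right) \left(\sqrt{148} \left(-11 + 148\right) - 21005\right) = 23730 \left(2 \sqrt{37} \cdot 137 - 21005\right) = 23730 \left(274 \sqrt{37} - 21005\right) = 23730 \left(-21005 + 274 \sqrt{37}\right) = -498448650 + 6502020 \sqrt{37} \approx -4.589 \cdot 10^{8}$)
$U - \left(16078 - \frac{1}{4762}\right) = \left(-498448650 + 6502020 \sqrt{37}\right) - \left(16078 - \frac{1}{4762}\right) = \left(-498448650 + 6502020 \sqrt{37}\right) + \left(-16078 + \frac{1}{4762}\right) = \left(-498448650 + 6502020 \sqrt{37}\right) - \frac{76563435}{4762} = - \frac{2373689034735}{4762} + 6502020 \sqrt{37}$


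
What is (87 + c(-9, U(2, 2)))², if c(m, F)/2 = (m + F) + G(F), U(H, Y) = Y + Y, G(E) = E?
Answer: 7225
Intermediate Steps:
U(H, Y) = 2*Y
c(m, F) = 2*m + 4*F (c(m, F) = 2*((m + F) + F) = 2*((F + m) + F) = 2*(m + 2*F) = 2*m + 4*F)
(87 + c(-9, U(2, 2)))² = (87 + (2*(-9) + 4*(2*2)))² = (87 + (-18 + 4*4))² = (87 + (-18 + 16))² = (87 - 2)² = 85² = 7225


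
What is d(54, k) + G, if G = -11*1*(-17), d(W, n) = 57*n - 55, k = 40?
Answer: 2412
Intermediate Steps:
d(W, n) = -55 + 57*n
G = 187 (G = -11*(-17) = 187)
d(54, k) + G = (-55 + 57*40) + 187 = (-55 + 2280) + 187 = 2225 + 187 = 2412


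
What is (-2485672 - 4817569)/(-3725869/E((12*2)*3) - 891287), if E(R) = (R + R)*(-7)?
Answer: 1051666704/127813061 ≈ 8.2282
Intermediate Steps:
E(R) = -14*R (E(R) = (2*R)*(-7) = -14*R)
(-2485672 - 4817569)/(-3725869/E((12*2)*3) - 891287) = (-2485672 - 4817569)/(-3725869/((-14*12*2*3)) - 891287) = -7303241/(-3725869/((-336*3)) - 891287) = -7303241/(-3725869/((-14*72)) - 891287) = -7303241/(-3725869/(-1008) - 891287) = -7303241/(-3725869*(-1/1008) - 891287) = -7303241/(532267/144 - 891287) = -7303241/(-127813061/144) = -7303241*(-144/127813061) = 1051666704/127813061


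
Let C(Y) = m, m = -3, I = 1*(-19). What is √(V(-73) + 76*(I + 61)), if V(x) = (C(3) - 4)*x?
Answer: 23*√7 ≈ 60.852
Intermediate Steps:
I = -19
C(Y) = -3
V(x) = -7*x (V(x) = (-3 - 4)*x = -7*x)
√(V(-73) + 76*(I + 61)) = √(-7*(-73) + 76*(-19 + 61)) = √(511 + 76*42) = √(511 + 3192) = √3703 = 23*√7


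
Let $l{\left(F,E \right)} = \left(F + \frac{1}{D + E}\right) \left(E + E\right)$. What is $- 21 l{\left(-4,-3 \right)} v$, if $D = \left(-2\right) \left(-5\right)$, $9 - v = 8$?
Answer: $-486$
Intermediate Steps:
$v = 1$ ($v = 9 - 8 = 1$)
$D = 10$
$l{\left(F,E \right)} = 2 E \left(F + \frac{1}{10 + E}\right)$ ($l{\left(F,E \right)} = \left(F + \frac{1}{10 + E}\right) \left(E + E\right) = \left(F + \frac{1}{10 + E}\right) 2 E = 2 E \left(F + \frac{1}{10 + E}\right)$)
$- 21 l{\left(-4,-3 \right)} v = - 21 \cdot 2 \left(-3\right) \frac{1}{10 - 3} \left(1 + 10 \left(-4\right) - -12\right) 1 = - 21 \cdot 2 \left(-3\right) \frac{1}{7} \left(1 - 40 + 12\right) 1 = - 21 \cdot 2 \left(-3\right) \frac{1}{7} \left(-27\right) 1 = \left(-21\right) \frac{162}{7} \cdot 1 = \left(-486\right) 1 = -486$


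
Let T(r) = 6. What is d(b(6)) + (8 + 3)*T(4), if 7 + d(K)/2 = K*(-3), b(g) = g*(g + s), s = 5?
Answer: -344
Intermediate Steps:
b(g) = g*(5 + g) (b(g) = g*(g + 5) = g*(5 + g))
d(K) = -14 - 6*K (d(K) = -14 + 2*(K*(-3)) = -14 + 2*(-3*K) = -14 - 6*K)
d(b(6)) + (8 + 3)*T(4) = (-14 - 36*(5 + 6)) + (8 + 3)*6 = (-14 - 36*11) + 11*6 = (-14 - 6*66) + 66 = (-14 - 396) + 66 = -410 + 66 = -344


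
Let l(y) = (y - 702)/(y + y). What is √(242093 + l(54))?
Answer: √242087 ≈ 492.02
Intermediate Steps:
l(y) = (-702 + y)/(2*y) (l(y) = (-702 + y)/((2*y)) = (-702 + y)*(1/(2*y)) = (-702 + y)/(2*y))
√(242093 + l(54)) = √(242093 + (½)*(-702 + 54)/54) = √(242093 + (½)*(1/54)*(-648)) = √(242093 - 6) = √242087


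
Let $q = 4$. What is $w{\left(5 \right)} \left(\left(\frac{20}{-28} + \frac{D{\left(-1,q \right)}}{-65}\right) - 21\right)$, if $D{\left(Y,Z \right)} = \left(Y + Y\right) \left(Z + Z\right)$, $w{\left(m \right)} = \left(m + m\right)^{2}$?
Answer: $- \frac{195360}{91} \approx -2146.8$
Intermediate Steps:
$w{\left(m \right)} = 4 m^{2}$ ($w{\left(m \right)} = \left(2 m\right)^{2} = 4 m^{2}$)
$D{\left(Y,Z \right)} = 4 Y Z$ ($D{\left(Y,Z \right)} = 2 Y 2 Z = 4 Y Z$)
$w{\left(5 \right)} \left(\left(\frac{20}{-28} + \frac{D{\left(-1,q \right)}}{-65}\right) - 21\right) = 4 \cdot 5^{2} \left(\left(\frac{20}{-28} + \frac{4 \left(-1\right) 4}{-65}\right) - 21\right) = 4 \cdot 25 \left(\left(20 \left(- \frac{1}{28}\right) - - \frac{16}{65}\right) - 21\right) = 100 \left(\left(- \frac{5}{7} + \frac{16}{65}\right) - 21\right) = 100 \left(- \frac{213}{455} - 21\right) = 100 \left(- \frac{9768}{455}\right) = - \frac{195360}{91}$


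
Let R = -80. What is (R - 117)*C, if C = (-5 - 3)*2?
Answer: 3152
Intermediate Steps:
C = -16 (C = -8*2 = -16)
(R - 117)*C = (-80 - 117)*(-16) = -197*(-16) = 3152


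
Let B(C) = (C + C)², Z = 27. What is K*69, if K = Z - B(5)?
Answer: -5037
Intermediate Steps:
B(C) = 4*C² (B(C) = (2*C)² = 4*C²)
K = -73 (K = 27 - 4*5² = 27 - 4*25 = 27 - 1*100 = 27 - 100 = -73)
K*69 = -73*69 = -5037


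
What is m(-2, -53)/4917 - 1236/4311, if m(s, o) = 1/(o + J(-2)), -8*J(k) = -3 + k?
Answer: -94313708/328948939 ≈ -0.28671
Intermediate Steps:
J(k) = 3/8 - k/8 (J(k) = -(-3 + k)/8 = 3/8 - k/8)
m(s, o) = 1/(5/8 + o) (m(s, o) = 1/(o + (3/8 - ⅛*(-2))) = 1/(o + (3/8 + ¼)) = 1/(o + 5/8) = 1/(5/8 + o))
m(-2, -53)/4917 - 1236/4311 = (8/(5 + 8*(-53)))/4917 - 1236/4311 = (8/(5 - 424))*(1/4917) - 1236*1/4311 = (8/(-419))*(1/4917) - 412/1437 = (8*(-1/419))*(1/4917) - 412/1437 = -8/419*1/4917 - 412/1437 = -8/2060223 - 412/1437 = -94313708/328948939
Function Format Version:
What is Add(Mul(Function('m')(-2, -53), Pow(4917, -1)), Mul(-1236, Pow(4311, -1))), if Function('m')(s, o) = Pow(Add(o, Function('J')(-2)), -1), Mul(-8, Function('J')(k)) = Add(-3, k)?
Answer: Rational(-94313708, 328948939) ≈ -0.28671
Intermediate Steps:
Function('J')(k) = Add(Rational(3, 8), Mul(Rational(-1, 8), k)) (Function('J')(k) = Mul(Rational(-1, 8), Add(-3, k)) = Add(Rational(3, 8), Mul(Rational(-1, 8), k)))
Function('m')(s, o) = Pow(Add(Rational(5, 8), o), -1) (Function('m')(s, o) = Pow(Add(o, Add(Rational(3, 8), Mul(Rational(-1, 8), -2))), -1) = Pow(Add(o, Add(Rational(3, 8), Rational(1, 4))), -1) = Pow(Add(o, Rational(5, 8)), -1) = Pow(Add(Rational(5, 8), o), -1))
Add(Mul(Function('m')(-2, -53), Pow(4917, -1)), Mul(-1236, Pow(4311, -1))) = Add(Mul(Mul(8, Pow(Add(5, Mul(8, -53)), -1)), Pow(4917, -1)), Mul(-1236, Pow(4311, -1))) = Add(Mul(Mul(8, Pow(Add(5, -424), -1)), Rational(1, 4917)), Mul(-1236, Rational(1, 4311))) = Add(Mul(Mul(8, Pow(-419, -1)), Rational(1, 4917)), Rational(-412, 1437)) = Add(Mul(Mul(8, Rational(-1, 419)), Rational(1, 4917)), Rational(-412, 1437)) = Add(Mul(Rational(-8, 419), Rational(1, 4917)), Rational(-412, 1437)) = Add(Rational(-8, 2060223), Rational(-412, 1437)) = Rational(-94313708, 328948939)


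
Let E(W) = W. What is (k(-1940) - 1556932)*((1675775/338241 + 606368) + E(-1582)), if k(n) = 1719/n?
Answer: -617878606723175912599/656187540 ≈ -9.4162e+11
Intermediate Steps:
(k(-1940) - 1556932)*((1675775/338241 + 606368) + E(-1582)) = (1719/(-1940) - 1556932)*((1675775/338241 + 606368) - 1582) = (1719*(-1/1940) - 1556932)*((1675775*(1/338241) + 606368) - 1582) = (-1719/1940 - 1556932)*((1675775/338241 + 606368) - 1582) = -3020449799*(205100194463/338241 - 1582)/1940 = -3020449799/1940*204565097201/338241 = -617878606723175912599/656187540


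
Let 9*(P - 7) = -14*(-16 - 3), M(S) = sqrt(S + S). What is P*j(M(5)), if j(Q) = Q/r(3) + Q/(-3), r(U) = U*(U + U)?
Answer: -1645*sqrt(10)/162 ≈ -32.111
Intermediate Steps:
M(S) = sqrt(2)*sqrt(S) (M(S) = sqrt(2*S) = sqrt(2)*sqrt(S))
r(U) = 2*U**2 (r(U) = U*(2*U) = 2*U**2)
P = 329/9 (P = 7 + (-14*(-16 - 3))/9 = 7 + (-14*(-19))/9 = 7 + (1/9)*266 = 7 + 266/9 = 329/9 ≈ 36.556)
j(Q) = -5*Q/18 (j(Q) = Q/((2*3**2)) + Q/(-3) = Q/((2*9)) + Q*(-1/3) = Q/18 - Q/3 = -5*Q/18)
P*j(M(5)) = 329*(-5*sqrt(2)*sqrt(5)/18)/9 = 329*(-5*sqrt(10)/18)/9 = -1645*sqrt(10)/162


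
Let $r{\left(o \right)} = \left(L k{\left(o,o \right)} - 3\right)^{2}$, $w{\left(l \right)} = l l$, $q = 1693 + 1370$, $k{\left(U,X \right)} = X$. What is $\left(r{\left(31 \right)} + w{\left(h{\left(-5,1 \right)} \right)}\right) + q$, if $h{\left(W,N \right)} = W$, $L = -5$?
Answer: $28052$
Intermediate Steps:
$q = 3063$
$w{\left(l \right)} = l^{2}$
$r{\left(o \right)} = \left(-3 - 5 o\right)^{2}$ ($r{\left(o \right)} = \left(- 5 o - 3\right)^{2} = \left(-3 - 5 o\right)^{2}$)
$\left(r{\left(31 \right)} + w{\left(h{\left(-5,1 \right)} \right)}\right) + q = \left(\left(3 + 5 \cdot 31\right)^{2} + \left(-5\right)^{2}\right) + 3063 = \left(\left(3 + 155\right)^{2} + 25\right) + 3063 = \left(158^{2} + 25\right) + 3063 = \left(24964 + 25\right) + 3063 = 24989 + 3063 = 28052$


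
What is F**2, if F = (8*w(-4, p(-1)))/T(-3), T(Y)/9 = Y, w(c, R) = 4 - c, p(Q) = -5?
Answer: 4096/729 ≈ 5.6187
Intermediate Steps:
T(Y) = 9*Y
F = -64/27 (F = (8*(4 - 1*(-4)))/((9*(-3))) = (8*(4 + 4))/(-27) = (8*8)*(-1/27) = 64*(-1/27) = -64/27 ≈ -2.3704)
F**2 = (-64/27)**2 = 4096/729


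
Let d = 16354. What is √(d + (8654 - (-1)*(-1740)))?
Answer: 2*√5817 ≈ 152.54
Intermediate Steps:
√(d + (8654 - (-1)*(-1740))) = √(16354 + (8654 - (-1)*(-1740))) = √(16354 + (8654 - 1*1740)) = √(16354 + (8654 - 1740)) = √(16354 + 6914) = √23268 = 2*√5817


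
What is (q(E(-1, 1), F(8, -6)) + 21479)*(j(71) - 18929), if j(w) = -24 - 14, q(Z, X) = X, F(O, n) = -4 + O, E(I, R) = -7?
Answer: -407468061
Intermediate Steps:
j(w) = -38
(q(E(-1, 1), F(8, -6)) + 21479)*(j(71) - 18929) = ((-4 + 8) + 21479)*(-38 - 18929) = (4 + 21479)*(-18967) = 21483*(-18967) = -407468061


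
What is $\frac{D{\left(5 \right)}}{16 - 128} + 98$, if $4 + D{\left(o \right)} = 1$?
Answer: $\frac{10979}{112} \approx 98.027$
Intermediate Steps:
$D{\left(o \right)} = -3$ ($D{\left(o \right)} = -4 + 1 = -3$)
$\frac{D{\left(5 \right)}}{16 - 128} + 98 = \frac{1}{16 - 128} \left(-3\right) + 98 = \frac{1}{-112} \left(-3\right) + 98 = \left(- \frac{1}{112}\right) \left(-3\right) + 98 = \frac{3}{112} + 98 = \frac{10979}{112}$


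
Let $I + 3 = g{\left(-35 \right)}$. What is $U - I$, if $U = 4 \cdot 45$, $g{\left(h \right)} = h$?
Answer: $218$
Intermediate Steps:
$U = 180$
$I = -38$ ($I = -3 - 35 = -38$)
$U - I = 180 - -38 = 180 + 38 = 218$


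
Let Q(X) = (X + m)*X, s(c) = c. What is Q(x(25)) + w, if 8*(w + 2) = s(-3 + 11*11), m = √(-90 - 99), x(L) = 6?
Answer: 195/4 + 18*I*√21 ≈ 48.75 + 82.486*I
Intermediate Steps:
m = 3*I*√21 (m = √(-189) = 3*I*√21 ≈ 13.748*I)
Q(X) = X*(X + 3*I*√21) (Q(X) = (X + 3*I*√21)*X = X*(X + 3*I*√21))
w = 51/4 (w = -2 + (-3 + 11*11)/8 = -2 + (-3 + 121)/8 = -2 + (⅛)*118 = -2 + 59/4 = 51/4 ≈ 12.750)
Q(x(25)) + w = 6*(6 + 3*I*√21) + 51/4 = (36 + 18*I*√21) + 51/4 = 195/4 + 18*I*√21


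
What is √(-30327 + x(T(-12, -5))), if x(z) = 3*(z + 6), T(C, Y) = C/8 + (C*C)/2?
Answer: I*√120390/2 ≈ 173.49*I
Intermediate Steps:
T(C, Y) = C²/2 + C/8 (T(C, Y) = C*(⅛) + C²*(½) = C/8 + C²/2 = C²/2 + C/8)
x(z) = 18 + 3*z (x(z) = 3*(6 + z) = 18 + 3*z)
√(-30327 + x(T(-12, -5))) = √(-30327 + (18 + 3*((⅛)*(-12)*(1 + 4*(-12))))) = √(-30327 + (18 + 3*((⅛)*(-12)*(1 - 48)))) = √(-30327 + (18 + 3*((⅛)*(-12)*(-47)))) = √(-30327 + (18 + 3*(141/2))) = √(-30327 + (18 + 423/2)) = √(-30327 + 459/2) = √(-60195/2) = I*√120390/2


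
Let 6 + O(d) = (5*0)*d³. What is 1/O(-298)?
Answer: -⅙ ≈ -0.16667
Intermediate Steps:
O(d) = -6 (O(d) = -6 + (5*0)*d³ = -6 + 0*d³ = -6 + 0 = -6)
1/O(-298) = 1/(-6) = -⅙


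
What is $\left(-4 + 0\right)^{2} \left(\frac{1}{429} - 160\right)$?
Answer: $- \frac{1098224}{429} \approx -2560.0$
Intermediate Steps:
$\left(-4 + 0\right)^{2} \left(\frac{1}{429} - 160\right) = \left(-4\right)^{2} \left(\frac{1}{429} - 160\right) = 16 \left(- \frac{68639}{429}\right) = - \frac{1098224}{429}$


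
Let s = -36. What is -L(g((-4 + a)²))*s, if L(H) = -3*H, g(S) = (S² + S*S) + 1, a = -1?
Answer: -135108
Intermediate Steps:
g(S) = 1 + 2*S² (g(S) = (S² + S²) + 1 = 2*S² + 1 = 1 + 2*S²)
-L(g((-4 + a)²))*s = -(-3*(1 + 2*((-4 - 1)²)²))*(-36) = -(-3*(1 + 2*((-5)²)²))*(-36) = -(-3*(1 + 2*25²))*(-36) = -(-3*(1 + 2*625))*(-36) = -(-3*(1 + 1250))*(-36) = -(-3*1251)*(-36) = -(-3753)*(-36) = -1*135108 = -135108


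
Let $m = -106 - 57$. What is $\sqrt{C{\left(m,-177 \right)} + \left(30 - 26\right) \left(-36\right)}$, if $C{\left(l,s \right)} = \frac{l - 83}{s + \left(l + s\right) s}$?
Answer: $\frac{i \sqrt{57607400226}}{20001} \approx 12.0 i$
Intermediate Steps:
$m = -163$ ($m = -106 - 57 = -163$)
$C{\left(l,s \right)} = \frac{-83 + l}{s + s \left(l + s\right)}$
$\sqrt{C{\left(m,-177 \right)} + \left(30 - 26\right) \left(-36\right)} = \sqrt{\frac{-83 - 163}{\left(-177\right) \left(1 - 163 - 177\right)} + \left(30 - 26\right) \left(-36\right)} = \sqrt{\left(- \frac{1}{177}\right) \frac{1}{-339} \left(-246\right) + 4 \left(-36\right)} = \sqrt{\left(- \frac{1}{177}\right) \left(- \frac{1}{339}\right) \left(-246\right) - 144} = \sqrt{- \frac{82}{20001} - 144} = \sqrt{- \frac{2880226}{20001}} = \frac{i \sqrt{57607400226}}{20001}$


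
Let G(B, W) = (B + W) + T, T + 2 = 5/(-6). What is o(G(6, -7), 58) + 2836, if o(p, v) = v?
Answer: 2894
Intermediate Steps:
T = -17/6 (T = -2 + 5/(-6) = -2 + 5*(-1/6) = -2 - 5/6 = -17/6 ≈ -2.8333)
G(B, W) = -17/6 + B + W (G(B, W) = (B + W) - 17/6 = -17/6 + B + W)
o(G(6, -7), 58) + 2836 = 58 + 2836 = 2894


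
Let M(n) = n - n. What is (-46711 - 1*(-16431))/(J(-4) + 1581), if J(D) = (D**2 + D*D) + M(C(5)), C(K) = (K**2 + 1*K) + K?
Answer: -30280/1613 ≈ -18.772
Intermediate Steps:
C(K) = K**2 + 2*K (C(K) = (K**2 + K) + K = (K + K**2) + K = K**2 + 2*K)
M(n) = 0
J(D) = 2*D**2 (J(D) = (D**2 + D*D) + 0 = (D**2 + D**2) + 0 = 2*D**2 + 0 = 2*D**2)
(-46711 - 1*(-16431))/(J(-4) + 1581) = (-46711 - 1*(-16431))/(2*(-4)**2 + 1581) = (-46711 + 16431)/(2*16 + 1581) = -30280/(32 + 1581) = -30280/1613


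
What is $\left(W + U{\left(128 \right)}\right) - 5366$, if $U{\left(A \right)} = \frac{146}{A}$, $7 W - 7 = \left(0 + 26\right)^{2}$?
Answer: $- \frac{2359745}{448} \approx -5267.3$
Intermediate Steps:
$W = \frac{683}{7}$ ($W = 1 + \frac{\left(0 + 26\right)^{2}}{7} = 1 + \frac{26^{2}}{7} = 1 + \frac{1}{7} \cdot 676 = 1 + \frac{676}{7} = \frac{683}{7} \approx 97.571$)
$\left(W + U{\left(128 \right)}\right) - 5366 = \left(\frac{683}{7} + \frac{146}{128}\right) - 5366 = \left(\frac{683}{7} + 146 \cdot \frac{1}{128}\right) - 5366 = \left(\frac{683}{7} + \frac{73}{64}\right) - 5366 = \frac{44223}{448} - 5366 = - \frac{2359745}{448}$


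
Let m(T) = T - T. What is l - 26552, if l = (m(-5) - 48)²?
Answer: -24248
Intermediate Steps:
m(T) = 0
l = 2304 (l = (0 - 48)² = (-48)² = 2304)
l - 26552 = 2304 - 26552 = -24248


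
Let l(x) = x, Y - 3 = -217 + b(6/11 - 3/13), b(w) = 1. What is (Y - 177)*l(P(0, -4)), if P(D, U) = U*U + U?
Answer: -4680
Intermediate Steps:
P(D, U) = U + U**2 (P(D, U) = U**2 + U = U + U**2)
Y = -213 (Y = 3 + (-217 + 1) = 3 - 216 = -213)
(Y - 177)*l(P(0, -4)) = (-213 - 177)*(-4*(1 - 4)) = -(-1560)*(-3) = -390*12 = -4680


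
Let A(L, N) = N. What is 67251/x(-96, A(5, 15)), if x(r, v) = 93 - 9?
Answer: 22417/28 ≈ 800.61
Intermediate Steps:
x(r, v) = 84
67251/x(-96, A(5, 15)) = 67251/84 = 67251*(1/84) = 22417/28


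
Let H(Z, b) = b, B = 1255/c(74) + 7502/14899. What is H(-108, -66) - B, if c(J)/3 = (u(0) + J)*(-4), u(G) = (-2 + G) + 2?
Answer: -861164123/13230312 ≈ -65.090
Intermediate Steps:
u(G) = G
c(J) = -12*J (c(J) = 3*((0 + J)*(-4)) = 3*(J*(-4)) = 3*(-4*J) = -12*J)
B = -12036469/13230312 (B = 1255/((-12*74)) + 7502/14899 = 1255/(-888) + 7502*(1/14899) = 1255*(-1/888) + 7502/14899 = -1255/888 + 7502/14899 = -12036469/13230312 ≈ -0.90976)
H(-108, -66) - B = -66 - 1*(-12036469/13230312) = -66 + 12036469/13230312 = -861164123/13230312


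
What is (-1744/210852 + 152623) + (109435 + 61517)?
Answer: 17056608539/52713 ≈ 3.2358e+5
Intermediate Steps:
(-1744/210852 + 152623) + (109435 + 61517) = (-1744*1/210852 + 152623) + 170952 = (-436/52713 + 152623) + 170952 = 8045215763/52713 + 170952 = 17056608539/52713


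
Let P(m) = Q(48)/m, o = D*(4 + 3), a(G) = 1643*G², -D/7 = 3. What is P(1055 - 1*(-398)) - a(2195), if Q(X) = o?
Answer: -11501969904122/1453 ≈ -7.9160e+9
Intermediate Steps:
D = -21 (D = -7*3 = -21)
o = -147 (o = -21*(4 + 3) = -21*7 = -147)
Q(X) = -147
P(m) = -147/m
P(1055 - 1*(-398)) - a(2195) = -147/(1055 - 1*(-398)) - 1643*2195² = -147/(1055 + 398) - 1643*4818025 = -147/1453 - 1*7916015075 = -147*1/1453 - 7916015075 = -147/1453 - 7916015075 = -11501969904122/1453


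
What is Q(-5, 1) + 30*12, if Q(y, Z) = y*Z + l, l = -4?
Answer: 351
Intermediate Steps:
Q(y, Z) = -4 + Z*y (Q(y, Z) = y*Z - 4 = Z*y - 4 = -4 + Z*y)
Q(-5, 1) + 30*12 = (-4 + 1*(-5)) + 30*12 = (-4 - 5) + 360 = -9 + 360 = 351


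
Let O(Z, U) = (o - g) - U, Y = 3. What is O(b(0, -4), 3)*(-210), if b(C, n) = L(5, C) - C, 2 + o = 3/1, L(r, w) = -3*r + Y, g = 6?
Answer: 1680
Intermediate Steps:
L(r, w) = 3 - 3*r (L(r, w) = -3*r + 3 = 3 - 3*r)
o = 1 (o = -2 + 3/1 = -2 + 3*1 = -2 + 3 = 1)
b(C, n) = -12 - C (b(C, n) = (3 - 3*5) - C = (3 - 15) - C = -12 - C)
O(Z, U) = -5 - U (O(Z, U) = (1 - 1*6) - U = (1 - 6) - U = -5 - U)
O(b(0, -4), 3)*(-210) = (-5 - 1*3)*(-210) = (-5 - 3)*(-210) = -8*(-210) = 1680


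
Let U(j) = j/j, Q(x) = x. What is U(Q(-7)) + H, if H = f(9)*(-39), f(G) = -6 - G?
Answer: 586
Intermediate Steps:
U(j) = 1
H = 585 (H = (-6 - 1*9)*(-39) = (-6 - 9)*(-39) = -15*(-39) = 585)
U(Q(-7)) + H = 1 + 585 = 586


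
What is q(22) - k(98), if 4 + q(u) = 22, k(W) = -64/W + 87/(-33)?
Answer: 11475/539 ≈ 21.289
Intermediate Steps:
k(W) = -29/11 - 64/W (k(W) = -64/W + 87*(-1/33) = -64/W - 29/11 = -29/11 - 64/W)
q(u) = 18 (q(u) = -4 + 22 = 18)
q(22) - k(98) = 18 - (-29/11 - 64/98) = 18 - (-29/11 - 64*1/98) = 18 - (-29/11 - 32/49) = 18 - 1*(-1773/539) = 18 + 1773/539 = 11475/539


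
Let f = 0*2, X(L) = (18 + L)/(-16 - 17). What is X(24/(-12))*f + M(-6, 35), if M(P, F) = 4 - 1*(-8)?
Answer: 12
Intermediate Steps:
X(L) = -6/11 - L/33 (X(L) = (18 + L)/(-33) = (18 + L)*(-1/33) = -6/11 - L/33)
M(P, F) = 12 (M(P, F) = 4 + 8 = 12)
f = 0
X(24/(-12))*f + M(-6, 35) = (-6/11 - 8/(11*(-12)))*0 + 12 = (-6/11 - 8*(-1)/(11*12))*0 + 12 = (-6/11 - 1/33*(-2))*0 + 12 = (-6/11 + 2/33)*0 + 12 = -16/33*0 + 12 = 0 + 12 = 12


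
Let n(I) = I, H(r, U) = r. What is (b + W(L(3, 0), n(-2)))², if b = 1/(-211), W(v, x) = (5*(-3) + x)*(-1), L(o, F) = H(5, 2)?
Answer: 12859396/44521 ≈ 288.84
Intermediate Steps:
L(o, F) = 5
W(v, x) = 15 - x (W(v, x) = (-15 + x)*(-1) = 15 - x)
b = -1/211 ≈ -0.0047393
(b + W(L(3, 0), n(-2)))² = (-1/211 + (15 - 1*(-2)))² = (-1/211 + (15 + 2))² = (-1/211 + 17)² = (3586/211)² = 12859396/44521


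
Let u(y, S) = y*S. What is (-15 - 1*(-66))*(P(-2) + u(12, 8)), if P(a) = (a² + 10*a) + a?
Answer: 3978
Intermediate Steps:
u(y, S) = S*y
P(a) = a² + 11*a
(-15 - 1*(-66))*(P(-2) + u(12, 8)) = (-15 - 1*(-66))*(-2*(11 - 2) + 8*12) = (-15 + 66)*(-2*9 + 96) = 51*(-18 + 96) = 51*78 = 3978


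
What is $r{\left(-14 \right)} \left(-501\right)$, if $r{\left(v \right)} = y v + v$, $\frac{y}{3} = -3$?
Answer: $-56112$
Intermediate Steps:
$y = -9$ ($y = 3 \left(-3\right) = -9$)
$r{\left(v \right)} = - 8 v$ ($r{\left(v \right)} = - 9 v + v = - 8 v$)
$r{\left(-14 \right)} \left(-501\right) = \left(-8\right) \left(-14\right) \left(-501\right) = 112 \left(-501\right) = -56112$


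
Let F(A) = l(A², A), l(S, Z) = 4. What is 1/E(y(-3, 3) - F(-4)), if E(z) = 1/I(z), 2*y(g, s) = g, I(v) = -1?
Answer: -1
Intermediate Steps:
y(g, s) = g/2
F(A) = 4
E(z) = -1 (E(z) = 1/(-1) = -1)
1/E(y(-3, 3) - F(-4)) = 1/(-1) = -1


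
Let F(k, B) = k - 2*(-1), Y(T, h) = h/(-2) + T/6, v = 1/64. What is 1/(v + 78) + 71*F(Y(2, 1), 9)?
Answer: 3899917/29958 ≈ 130.18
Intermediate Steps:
v = 1/64 ≈ 0.015625
Y(T, h) = -h/2 + T/6 (Y(T, h) = h*(-1/2) + T*(1/6) = -h/2 + T/6)
F(k, B) = 2 + k (F(k, B) = k + 2 = 2 + k)
1/(v + 78) + 71*F(Y(2, 1), 9) = 1/(1/64 + 78) + 71*(2 + (-1/2*1 + (1/6)*2)) = 1/(4993/64) + 71*(2 + (-1/2 + 1/3)) = 64/4993 + 71*(2 - 1/6) = 64/4993 + 71*(11/6) = 64/4993 + 781/6 = 3899917/29958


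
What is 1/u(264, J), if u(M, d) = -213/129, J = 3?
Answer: -43/71 ≈ -0.60563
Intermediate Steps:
u(M, d) = -71/43 (u(M, d) = -213*1/129 = -71/43)
1/u(264, J) = 1/(-71/43) = -43/71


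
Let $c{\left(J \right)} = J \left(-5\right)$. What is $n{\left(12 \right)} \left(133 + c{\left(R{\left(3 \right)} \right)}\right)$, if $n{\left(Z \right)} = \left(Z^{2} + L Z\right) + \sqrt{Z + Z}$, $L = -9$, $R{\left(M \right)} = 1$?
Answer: $4608 + 256 \sqrt{6} \approx 5235.1$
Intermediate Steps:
$c{\left(J \right)} = - 5 J$
$n{\left(Z \right)} = Z^{2} - 9 Z + \sqrt{2} \sqrt{Z}$ ($n{\left(Z \right)} = \left(Z^{2} - 9 Z\right) + \sqrt{Z + Z} = \left(Z^{2} - 9 Z\right) + \sqrt{2 Z} = \left(Z^{2} - 9 Z\right) + \sqrt{2} \sqrt{Z} = Z^{2} - 9 Z + \sqrt{2} \sqrt{Z}$)
$n{\left(12 \right)} \left(133 + c{\left(R{\left(3 \right)} \right)}\right) = \left(12^{2} - 108 + \sqrt{2} \sqrt{12}\right) \left(133 - 5\right) = \left(144 - 108 + \sqrt{2} \cdot 2 \sqrt{3}\right) \left(133 - 5\right) = \left(144 - 108 + 2 \sqrt{6}\right) 128 = \left(36 + 2 \sqrt{6}\right) 128 = 4608 + 256 \sqrt{6}$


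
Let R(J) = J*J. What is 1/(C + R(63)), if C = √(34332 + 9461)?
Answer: 3969/15709168 - √43793/15709168 ≈ 0.00023933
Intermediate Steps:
C = √43793 ≈ 209.27
R(J) = J²
1/(C + R(63)) = 1/(√43793 + 63²) = 1/(√43793 + 3969) = 1/(3969 + √43793)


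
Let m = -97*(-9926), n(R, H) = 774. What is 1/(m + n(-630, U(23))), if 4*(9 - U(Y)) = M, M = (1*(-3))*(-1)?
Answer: 1/963596 ≈ 1.0378e-6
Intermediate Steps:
M = 3 (M = -3*(-1) = 3)
U(Y) = 33/4 (U(Y) = 9 - ¼*3 = 9 - ¾ = 33/4)
m = 962822
1/(m + n(-630, U(23))) = 1/(962822 + 774) = 1/963596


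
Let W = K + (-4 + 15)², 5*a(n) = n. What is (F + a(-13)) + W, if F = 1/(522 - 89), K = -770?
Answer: -1410709/2165 ≈ -651.60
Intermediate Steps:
a(n) = n/5
F = 1/433 ≈ 0.0023095
W = -649 (W = -770 + (-4 + 15)² = -770 + 11² = -770 + 121 = -649)
(F + a(-13)) + W = (1/433 + (⅕)*(-13)) - 649 = (1/433 - 13/5) - 649 = -5624/2165 - 649 = -1410709/2165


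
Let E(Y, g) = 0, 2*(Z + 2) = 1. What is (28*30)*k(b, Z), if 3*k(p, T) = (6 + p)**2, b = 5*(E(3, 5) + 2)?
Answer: 71680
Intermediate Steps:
Z = -3/2 (Z = -2 + (1/2)*1 = -2 + 1/2 = -3/2 ≈ -1.5000)
b = 10 (b = 5*(0 + 2) = 5*2 = 10)
k(p, T) = (6 + p)**2/3
(28*30)*k(b, Z) = (28*30)*((6 + 10)**2/3) = 840*((1/3)*16**2) = 840*((1/3)*256) = 840*(256/3) = 71680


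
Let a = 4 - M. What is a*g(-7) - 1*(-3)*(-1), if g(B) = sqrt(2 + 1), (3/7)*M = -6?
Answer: -3 + 18*sqrt(3) ≈ 28.177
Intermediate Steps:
M = -14 (M = (7/3)*(-6) = -14)
g(B) = sqrt(3)
a = 18 (a = 4 - 1*(-14) = 4 + 14 = 18)
a*g(-7) - 1*(-3)*(-1) = 18*sqrt(3) - 1*(-3)*(-1) = 18*sqrt(3) + 3*(-1) = 18*sqrt(3) - 3 = -3 + 18*sqrt(3)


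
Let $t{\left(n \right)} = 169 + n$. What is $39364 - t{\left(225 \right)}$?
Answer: $38970$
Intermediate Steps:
$39364 - t{\left(225 \right)} = 39364 - \left(169 + 225\right) = 39364 - 394 = 38970$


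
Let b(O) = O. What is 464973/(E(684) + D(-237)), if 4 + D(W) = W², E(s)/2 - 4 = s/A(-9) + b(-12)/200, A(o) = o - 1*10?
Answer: 11624325/1402522 ≈ 8.2882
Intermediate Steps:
A(o) = -10 + o (A(o) = o - 10 = -10 + o)
E(s) = 197/25 - 2*s/19 (E(s) = 8 + 2*(s/(-10 - 9) - 12/200) = 8 + 2*(s/(-19) - 12*1/200) = 8 + 2*(s*(-1/19) - 3/50) = 8 + 2*(-s/19 - 3/50) = 8 + 2*(-3/50 - s/19) = 8 + (-3/25 - 2*s/19) = 197/25 - 2*s/19)
D(W) = -4 + W²
464973/(E(684) + D(-237)) = 464973/((197/25 - 2/19*684) + (-4 + (-237)²)) = 464973/((197/25 - 72) + (-4 + 56169)) = 464973/(-1603/25 + 56165) = 464973/(1402522/25) = 464973*(25/1402522) = 11624325/1402522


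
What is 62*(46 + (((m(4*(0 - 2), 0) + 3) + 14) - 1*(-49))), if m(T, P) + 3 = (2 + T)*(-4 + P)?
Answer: 8246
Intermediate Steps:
m(T, P) = -3 + (-4 + P)*(2 + T) (m(T, P) = -3 + (2 + T)*(-4 + P) = -3 + (-4 + P)*(2 + T))
62*(46 + (((m(4*(0 - 2), 0) + 3) + 14) - 1*(-49))) = 62*(46 + ((((-11 - 16*(0 - 2) + 2*0 + 0*(4*(0 - 2))) + 3) + 14) - 1*(-49))) = 62*(46 + ((((-11 - 16*(-2) + 0 + 0*(4*(-2))) + 3) + 14) + 49)) = 62*(46 + ((((-11 - 4*(-8) + 0 + 0*(-8)) + 3) + 14) + 49)) = 62*(46 + ((((-11 + 32 + 0 + 0) + 3) + 14) + 49)) = 62*(46 + (((21 + 3) + 14) + 49)) = 62*(46 + ((24 + 14) + 49)) = 62*(46 + (38 + 49)) = 62*(46 + 87) = 62*133 = 8246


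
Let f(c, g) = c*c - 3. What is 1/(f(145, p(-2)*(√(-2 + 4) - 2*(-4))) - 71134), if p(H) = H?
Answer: -1/50112 ≈ -1.9955e-5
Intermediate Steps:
f(c, g) = -3 + c² (f(c, g) = c² - 3 = -3 + c²)
1/(f(145, p(-2)*(√(-2 + 4) - 2*(-4))) - 71134) = 1/((-3 + 145²) - 71134) = 1/((-3 + 21025) - 71134) = 1/(21022 - 71134) = 1/(-50112) = -1/50112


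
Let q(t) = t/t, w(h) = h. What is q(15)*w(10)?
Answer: 10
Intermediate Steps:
q(t) = 1
q(15)*w(10) = 1*10 = 10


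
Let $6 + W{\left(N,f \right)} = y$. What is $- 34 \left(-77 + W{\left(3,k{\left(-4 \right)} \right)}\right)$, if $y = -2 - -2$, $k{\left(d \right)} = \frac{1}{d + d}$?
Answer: $2822$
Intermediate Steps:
$k{\left(d \right)} = \frac{1}{2 d}$
$y = 0$ ($y = -2 + 2 = 0$)
$W{\left(N,f \right)} = -6$ ($W{\left(N,f \right)} = -6 + 0 = -6$)
$- 34 \left(-77 + W{\left(3,k{\left(-4 \right)} \right)}\right) = - 34 \left(-77 - 6\right) = \left(-34\right) \left(-83\right) = 2822$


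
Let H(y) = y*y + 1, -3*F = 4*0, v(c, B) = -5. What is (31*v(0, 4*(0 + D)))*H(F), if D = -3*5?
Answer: -155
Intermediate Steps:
D = -15
F = 0 (F = -4*0/3 = -⅓*0 = 0)
H(y) = 1 + y² (H(y) = y² + 1 = 1 + y²)
(31*v(0, 4*(0 + D)))*H(F) = (31*(-5))*(1 + 0²) = -155*(1 + 0) = -155*1 = -155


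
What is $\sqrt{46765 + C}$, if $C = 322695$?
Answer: $14 \sqrt{1885} \approx 607.83$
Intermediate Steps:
$\sqrt{46765 + C} = \sqrt{46765 + 322695} = \sqrt{369460} = 14 \sqrt{1885}$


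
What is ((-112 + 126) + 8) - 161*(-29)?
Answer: 4691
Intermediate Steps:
((-112 + 126) + 8) - 161*(-29) = (14 + 8) + 4669 = 22 + 4669 = 4691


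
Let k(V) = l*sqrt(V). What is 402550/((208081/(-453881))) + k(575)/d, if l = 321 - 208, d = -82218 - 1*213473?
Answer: -2201322850/2507 - 565*sqrt(23)/295691 ≈ -8.7807e+5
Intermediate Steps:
d = -295691 (d = -82218 - 213473 = -295691)
l = 113
k(V) = 113*sqrt(V)
402550/((208081/(-453881))) + k(575)/d = 402550/((208081/(-453881))) + (113*sqrt(575))/(-295691) = 402550/((208081*(-1/453881))) + (113*(5*sqrt(23)))*(-1/295691) = 402550/(-208081/453881) + (565*sqrt(23))*(-1/295691) = 402550*(-453881/208081) - 565*sqrt(23)/295691 = -2201322850/2507 - 565*sqrt(23)/295691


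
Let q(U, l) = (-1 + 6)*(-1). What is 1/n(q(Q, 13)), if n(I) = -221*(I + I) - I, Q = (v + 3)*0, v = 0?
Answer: 1/2215 ≈ 0.00045147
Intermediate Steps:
Q = 0 (Q = (0 + 3)*0 = 3*0 = 0)
q(U, l) = -5 (q(U, l) = 5*(-1) = -5)
n(I) = -443*I (n(I) = -442*I - I = -443*I)
1/n(q(Q, 13)) = 1/(-443*(-5)) = 1/2215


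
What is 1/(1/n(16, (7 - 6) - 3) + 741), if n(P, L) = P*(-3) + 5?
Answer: 43/31862 ≈ 0.0013496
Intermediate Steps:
n(P, L) = 5 - 3*P (n(P, L) = -3*P + 5 = 5 - 3*P)
1/(1/n(16, (7 - 6) - 3) + 741) = 1/(1/(5 - 3*16) + 741) = 1/(1/(5 - 48) + 741) = 1/(1/(-43) + 741) = 1/(-1/43 + 741) = 1/(31862/43) = 43/31862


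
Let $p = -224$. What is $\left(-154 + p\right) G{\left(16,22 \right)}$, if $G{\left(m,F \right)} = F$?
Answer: $-8316$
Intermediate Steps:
$\left(-154 + p\right) G{\left(16,22 \right)} = \left(-154 - 224\right) 22 = \left(-378\right) 22 = -8316$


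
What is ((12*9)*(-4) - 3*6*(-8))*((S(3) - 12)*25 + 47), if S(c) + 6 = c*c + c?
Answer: 29664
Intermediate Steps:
S(c) = -6 + c + c**2 (S(c) = -6 + (c*c + c) = -6 + (c**2 + c) = -6 + (c + c**2) = -6 + c + c**2)
((12*9)*(-4) - 3*6*(-8))*((S(3) - 12)*25 + 47) = ((12*9)*(-4) - 3*6*(-8))*(((-6 + 3 + 3**2) - 12)*25 + 47) = (108*(-4) - 18*(-8))*(((-6 + 3 + 9) - 12)*25 + 47) = (-432 + 144)*((6 - 12)*25 + 47) = -288*(-6*25 + 47) = -288*(-150 + 47) = -288*(-103) = 29664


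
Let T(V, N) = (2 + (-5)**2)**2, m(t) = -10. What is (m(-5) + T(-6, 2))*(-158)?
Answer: -113602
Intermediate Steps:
T(V, N) = 729 (T(V, N) = (2 + 25)**2 = 27**2 = 729)
(m(-5) + T(-6, 2))*(-158) = (-10 + 729)*(-158) = 719*(-158) = -113602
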